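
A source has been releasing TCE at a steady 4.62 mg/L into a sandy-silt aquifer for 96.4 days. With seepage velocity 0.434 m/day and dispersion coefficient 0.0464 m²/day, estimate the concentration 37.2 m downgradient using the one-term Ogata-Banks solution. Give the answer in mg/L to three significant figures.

4.34 mg/L

For a continuous step input, C/C₀ ≈ ½·erfc((x−vt)/(2√(Dt))).
vt = 0.434 × 96.4 = 41.8376 m and 2√(Dt) = 2√(0.0464 × 96.4) = 4.230 m.
Argument (x−vt)/(2√(Dt)) = (37.2 − 41.8376)/4.230 = -1.096; ½·erfc(-1.096) = 0.9394.
C = 4.62 × 0.9394 = 4.34 mg/L.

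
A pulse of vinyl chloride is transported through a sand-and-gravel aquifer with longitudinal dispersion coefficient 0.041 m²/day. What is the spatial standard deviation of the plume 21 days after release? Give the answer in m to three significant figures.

1.31 m

Dispersive spreading gives a Gaussian with σ² = 2Dt; advection only shifts the center.
σ = √(2 × 0.041 × 21) = 1.31 m.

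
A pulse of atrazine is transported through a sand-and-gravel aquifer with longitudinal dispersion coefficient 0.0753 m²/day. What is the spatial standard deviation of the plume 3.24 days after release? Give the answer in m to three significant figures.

0.699 m

Dispersive spreading gives a Gaussian with σ² = 2Dt; advection only shifts the center.
σ = √(2 × 0.0753 × 3.24) = 0.699 m.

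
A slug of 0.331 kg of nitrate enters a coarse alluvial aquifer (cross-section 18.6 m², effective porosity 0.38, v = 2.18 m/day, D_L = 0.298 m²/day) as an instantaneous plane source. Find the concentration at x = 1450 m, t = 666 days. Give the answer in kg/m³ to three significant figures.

For an instantaneous plane source, C(x,t) = M/(n_e·A·√(4πDt)) · exp(−(x−vt)²/(4Dt)), with n_e·A the pore (flow) area.
Plume center vt = 2.18 × 666 = 1451.88 m, so the well at 1450 m is 1.88 m upgradient of the peak.
√(4πDt) = 49.94 m, giving peak height M/(n_e·A·√(4πDt)) = 0.331/(0.38 × 18.6 × 49.94) = 0.0009377 kg/m³.
(x−vt)²/(4Dt) = (-1.88)²/(4 × 0.298 × 666) = 0.004452; exp(−0.004452) = 0.9956.
C = 0.0009377 × 0.9956 = 0.000934 kg/m³.

0.000934 kg/m³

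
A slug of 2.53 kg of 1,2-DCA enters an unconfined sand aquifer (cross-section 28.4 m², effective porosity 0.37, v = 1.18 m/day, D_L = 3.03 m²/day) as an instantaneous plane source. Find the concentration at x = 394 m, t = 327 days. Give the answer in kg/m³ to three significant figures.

For an instantaneous plane source, C(x,t) = M/(n_e·A·√(4πDt)) · exp(−(x−vt)²/(4Dt)), with n_e·A the pore (flow) area.
Plume center vt = 1.18 × 327 = 385.86 m, so the well at 394 m is 8.14 m downgradient of the peak.
√(4πDt) = 111.6 m, giving peak height M/(n_e·A·√(4πDt)) = 2.53/(0.37 × 28.4 × 111.6) = 0.002157 kg/m³.
(x−vt)²/(4Dt) = (8.14)²/(4 × 3.03 × 327) = 0.01672; exp(−0.01672) = 0.9834.
C = 0.002157 × 0.9834 = 0.00212 kg/m³.

0.00212 kg/m³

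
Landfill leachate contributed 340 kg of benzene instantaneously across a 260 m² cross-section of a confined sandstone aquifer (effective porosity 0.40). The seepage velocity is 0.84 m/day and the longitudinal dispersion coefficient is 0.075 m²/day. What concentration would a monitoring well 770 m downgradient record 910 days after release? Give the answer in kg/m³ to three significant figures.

0.0995 kg/m³

For an instantaneous plane source, C(x,t) = M/(n_e·A·√(4πDt)) · exp(−(x−vt)²/(4Dt)), with n_e·A the pore (flow) area.
Plume center vt = 0.84 × 910 = 764.4 m, so the well at 770 m is 5.6 m downgradient of the peak.
√(4πDt) = 29.29 m, giving peak height M/(n_e·A·√(4πDt)) = 340/(0.40 × 260 × 29.29) = 0.1116 kg/m³.
(x−vt)²/(4Dt) = (5.6)²/(4 × 0.075 × 910) = 0.1149; exp(−0.1149) = 0.8915.
C = 0.1116 × 0.8915 = 0.0995 kg/m³.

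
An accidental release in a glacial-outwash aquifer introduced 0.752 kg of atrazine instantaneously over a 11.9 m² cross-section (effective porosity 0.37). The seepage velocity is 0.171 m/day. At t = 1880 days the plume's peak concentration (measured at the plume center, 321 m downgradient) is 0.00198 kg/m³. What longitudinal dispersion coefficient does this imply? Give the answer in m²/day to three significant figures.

At the plume center C_max = M/(n_e·A·√(4πDt)), so D = M²/(4πt·(n_e·A·C_max)²).
n_e·A·C_max = 0.37 × 11.9 × 0.00198 = 0.008718 kg/m.
D = 0.752²/(4π × 1880 × 0.008718²) = 0.315 m²/day.

0.315 m²/day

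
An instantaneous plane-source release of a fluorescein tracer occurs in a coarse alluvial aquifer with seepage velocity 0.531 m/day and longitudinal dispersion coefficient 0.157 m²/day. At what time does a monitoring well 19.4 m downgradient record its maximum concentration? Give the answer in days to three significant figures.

36.0 days

For the 1D instantaneous-source solution, setting ∂C/∂t = 0 at fixed x gives v²t² + 2Dt − x² = 0, so t = (√(D² + v²x²) − D)/v².
√(D² + v²x²) = √(0.157² + 0.531² × 19.4²) = 10.30; v² = 0.281961.
t = (10.30 − 0.157)/0.281961 = 36.0 days (vs. the pure-advection estimate x/v = 36.5 d).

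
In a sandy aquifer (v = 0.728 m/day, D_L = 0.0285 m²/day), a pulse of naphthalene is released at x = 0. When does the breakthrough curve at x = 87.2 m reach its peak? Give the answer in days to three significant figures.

120 days

For the 1D instantaneous-source solution, setting ∂C/∂t = 0 at fixed x gives v²t² + 2Dt − x² = 0, so t = (√(D² + v²x²) − D)/v².
√(D² + v²x²) = √(0.0285² + 0.728² × 87.2²) = 63.48; v² = 0.529984.
t = (63.48 − 0.0285)/0.529984 = 120 days (vs. the pure-advection estimate x/v = 120 d).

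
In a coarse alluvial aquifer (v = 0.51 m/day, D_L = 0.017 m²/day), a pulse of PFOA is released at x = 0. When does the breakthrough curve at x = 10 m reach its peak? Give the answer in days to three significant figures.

19.5 days

For the 1D instantaneous-source solution, setting ∂C/∂t = 0 at fixed x gives v²t² + 2Dt − x² = 0, so t = (√(D² + v²x²) − D)/v².
√(D² + v²x²) = √(0.017² + 0.51² × 10²) = 5.100; v² = 0.2601.
t = (5.100 − 0.017)/0.2601 = 19.5 days (vs. the pure-advection estimate x/v = 19.6 d).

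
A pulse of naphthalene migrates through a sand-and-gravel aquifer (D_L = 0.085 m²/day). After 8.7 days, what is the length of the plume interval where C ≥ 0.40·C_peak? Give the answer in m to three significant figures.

3.29 m

The plume is Gaussian with σ = √(2Dt) = √(2 × 0.085 × 8.7) = 1.216 m.
C/C_peak = exp(−Δx²/(2σ²)) = 0.40 ⇒ Δx = σ·√(−2 ln 0.40) = 1.216 × 1.354 = 1.646 m.
Width = 2Δx = 3.29 m.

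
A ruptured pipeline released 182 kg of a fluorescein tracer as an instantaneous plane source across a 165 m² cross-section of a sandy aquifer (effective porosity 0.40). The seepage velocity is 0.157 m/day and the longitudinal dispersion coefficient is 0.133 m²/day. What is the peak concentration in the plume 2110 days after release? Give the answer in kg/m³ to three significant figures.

The peak of an instantaneous 1D plume sits at x = vt; there the Gaussian factor is 1 and C_max = M/(n_e·A·√(4πDt)), where n_e·A is the pore area the mass is dissolved in.
√(4πDt) = √(4π × 0.133 × 2110) = 59.38 m, so C_max = 182/(0.40 × 165 × 59.38) = 0.0464 kg/m³.

0.0464 kg/m³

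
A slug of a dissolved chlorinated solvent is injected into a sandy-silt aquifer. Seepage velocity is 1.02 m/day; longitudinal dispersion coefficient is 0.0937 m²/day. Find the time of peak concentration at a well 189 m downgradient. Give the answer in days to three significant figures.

185 days

For the 1D instantaneous-source solution, setting ∂C/∂t = 0 at fixed x gives v²t² + 2Dt − x² = 0, so t = (√(D² + v²x²) − D)/v².
√(D² + v²x²) = √(0.0937² + 1.02² × 189²) = 192.8; v² = 1.0404.
t = (192.8 − 0.0937)/1.0404 = 185 days (vs. the pure-advection estimate x/v = 185 d).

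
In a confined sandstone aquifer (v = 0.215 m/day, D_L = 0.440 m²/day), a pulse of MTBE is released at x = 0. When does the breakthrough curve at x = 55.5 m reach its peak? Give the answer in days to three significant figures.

For the 1D instantaneous-source solution, setting ∂C/∂t = 0 at fixed x gives v²t² + 2Dt − x² = 0, so t = (√(D² + v²x²) − D)/v².
√(D² + v²x²) = √(0.440² + 0.215² × 55.5²) = 11.94; v² = 0.046225.
t = (11.94 − 0.440)/0.046225 = 249 days (vs. the pure-advection estimate x/v = 258 d).

249 days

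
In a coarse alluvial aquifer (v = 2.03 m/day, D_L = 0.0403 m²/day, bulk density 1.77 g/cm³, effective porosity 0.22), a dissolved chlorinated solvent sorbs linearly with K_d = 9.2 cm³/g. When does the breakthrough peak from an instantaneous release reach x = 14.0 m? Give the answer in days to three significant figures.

517 days

Retardation factor R = 1 + ρ_b·K_d/n = 1 + 1.77 × 9.2/0.22 = 75.02.
Sorption retards both mechanisms: v_R = v/R = 0.02706 m/day, D_R = D/R = 0.0005372 m²/day.
Peak time from v_R²t² + 2D_R t − x² = 0: t = (√(D_R² + v_R²x²) − D_R)/v_R².
√(D_R² + v_R²x²) = √(0.0005372² + 0.02706² × 14.0²) = 0.3788; v_R² = 0.0007322.
t = (0.3788 − 0.0005372)/0.0007322 = 517 days.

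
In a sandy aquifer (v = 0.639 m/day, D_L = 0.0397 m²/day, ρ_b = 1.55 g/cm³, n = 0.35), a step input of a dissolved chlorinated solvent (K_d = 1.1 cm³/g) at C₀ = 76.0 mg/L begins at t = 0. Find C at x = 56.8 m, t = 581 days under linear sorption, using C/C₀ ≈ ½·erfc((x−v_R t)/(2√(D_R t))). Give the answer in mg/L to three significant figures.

75.2 mg/L

Retardation factor R = 1 + ρ_b·K_d/n = 1 + 1.55 × 1.1/0.35 = 5.871.
Sorption retards both mechanisms: v_R = v/R = 0.1088 m/day, D_R = D/R = 0.006762 m²/day.
v_R·t = 0.1088 × 581 = 63.2128 m; 2√(D_R t) = 3.964 m; argument = (56.8 − 63.2128)/3.964 = -1.618.
C = C₀ × ½·erfc(-1.618) = 76.0 × 0.9889 = 75.2 mg/L.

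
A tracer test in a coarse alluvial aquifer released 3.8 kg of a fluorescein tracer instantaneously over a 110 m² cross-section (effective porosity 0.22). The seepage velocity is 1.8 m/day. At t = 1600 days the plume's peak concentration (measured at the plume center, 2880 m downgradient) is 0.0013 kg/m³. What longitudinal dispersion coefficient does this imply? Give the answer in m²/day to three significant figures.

At the plume center C_max = M/(n_e·A·√(4πDt)), so D = M²/(4πt·(n_e·A·C_max)²).
n_e·A·C_max = 0.22 × 110 × 0.0013 = 0.03146 kg/m.
D = 3.8²/(4π × 1600 × 0.03146²) = 0.726 m²/day.

0.726 m²/day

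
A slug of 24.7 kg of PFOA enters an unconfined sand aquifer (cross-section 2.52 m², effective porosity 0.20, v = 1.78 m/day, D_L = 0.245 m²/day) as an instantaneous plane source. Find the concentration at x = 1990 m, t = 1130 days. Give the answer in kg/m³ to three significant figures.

0.549 kg/m³

For an instantaneous plane source, C(x,t) = M/(n_e·A·√(4πDt)) · exp(−(x−vt)²/(4Dt)), with n_e·A the pore (flow) area.
Plume center vt = 1.78 × 1130 = 2011.4 m, so the well at 1990 m is 21.4 m upgradient of the peak.
√(4πDt) = 58.98 m, giving peak height M/(n_e·A·√(4πDt)) = 24.7/(0.20 × 2.52 × 58.98) = 0.8309 kg/m³.
(x−vt)²/(4Dt) = (-21.4)²/(4 × 0.245 × 1130) = 0.4135; exp(−0.4135) = 0.6613.
C = 0.8309 × 0.6613 = 0.549 kg/m³.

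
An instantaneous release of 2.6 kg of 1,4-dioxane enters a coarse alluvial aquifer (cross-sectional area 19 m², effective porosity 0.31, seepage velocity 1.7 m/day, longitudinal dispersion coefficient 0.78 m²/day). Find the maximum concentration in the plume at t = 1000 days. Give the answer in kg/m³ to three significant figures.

0.00446 kg/m³

The peak of an instantaneous 1D plume sits at x = vt; there the Gaussian factor is 1 and C_max = M/(n_e·A·√(4πDt)), where n_e·A is the pore area the mass is dissolved in.
√(4πDt) = √(4π × 0.78 × 1000) = 99.00 m, so C_max = 2.6/(0.31 × 19 × 99.00) = 0.00446 kg/m³.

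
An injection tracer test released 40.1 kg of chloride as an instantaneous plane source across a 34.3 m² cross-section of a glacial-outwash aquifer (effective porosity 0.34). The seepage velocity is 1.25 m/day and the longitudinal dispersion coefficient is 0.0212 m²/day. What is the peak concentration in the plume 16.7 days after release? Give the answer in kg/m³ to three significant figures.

The peak of an instantaneous 1D plume sits at x = vt; there the Gaussian factor is 1 and C_max = M/(n_e·A·√(4πDt)), where n_e·A is the pore area the mass is dissolved in.
√(4πDt) = √(4π × 0.0212 × 16.7) = 2.109 m, so C_max = 40.1/(0.34 × 34.3 × 2.109) = 1.63 kg/m³.

1.63 kg/m³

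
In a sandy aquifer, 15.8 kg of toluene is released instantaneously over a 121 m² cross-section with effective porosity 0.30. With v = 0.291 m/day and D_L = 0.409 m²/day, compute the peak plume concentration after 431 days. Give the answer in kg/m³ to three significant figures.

The peak of an instantaneous 1D plume sits at x = vt; there the Gaussian factor is 1 and C_max = M/(n_e·A·√(4πDt)), where n_e·A is the pore area the mass is dissolved in.
√(4πDt) = √(4π × 0.409 × 431) = 47.07 m, so C_max = 15.8/(0.30 × 121 × 47.07) = 0.00925 kg/m³.

0.00925 kg/m³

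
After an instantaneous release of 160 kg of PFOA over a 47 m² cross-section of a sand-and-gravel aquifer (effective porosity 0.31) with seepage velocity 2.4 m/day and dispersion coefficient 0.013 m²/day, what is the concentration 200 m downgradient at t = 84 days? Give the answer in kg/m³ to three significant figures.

For an instantaneous plane source, C(x,t) = M/(n_e·A·√(4πDt)) · exp(−(x−vt)²/(4Dt)), with n_e·A the pore (flow) area.
Plume center vt = 2.4 × 84 = 201.6 m, so the well at 200 m is 1.6 m upgradient of the peak.
√(4πDt) = 3.704 m, giving peak height M/(n_e·A·√(4πDt)) = 160/(0.31 × 47 × 3.704) = 2.965 kg/m³.
(x−vt)²/(4Dt) = (-1.6)²/(4 × 0.013 × 84) = 0.5861; exp(−0.5861) = 0.5565.
C = 2.965 × 0.5565 = 1.65 kg/m³.

1.65 kg/m³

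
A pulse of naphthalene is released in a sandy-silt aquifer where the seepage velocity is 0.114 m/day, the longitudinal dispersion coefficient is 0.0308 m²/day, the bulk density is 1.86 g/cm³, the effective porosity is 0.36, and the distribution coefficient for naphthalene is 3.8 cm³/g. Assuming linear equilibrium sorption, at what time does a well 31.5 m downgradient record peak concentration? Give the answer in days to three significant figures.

5650 days

Retardation factor R = 1 + ρ_b·K_d/n = 1 + 1.86 × 3.8/0.36 = 20.63.
Sorption retards both mechanisms: v_R = v/R = 0.005526 m/day, D_R = D/R = 0.001493 m²/day.
Peak time from v_R²t² + 2D_R t − x² = 0: t = (√(D_R² + v_R²x²) − D_R)/v_R².
√(D_R² + v_R²x²) = √(0.001493² + 0.005526² × 31.5²) = 0.1741; v_R² = 3.054e-05.
t = (0.1741 − 0.001493)/3.054e-05 = 5650 days.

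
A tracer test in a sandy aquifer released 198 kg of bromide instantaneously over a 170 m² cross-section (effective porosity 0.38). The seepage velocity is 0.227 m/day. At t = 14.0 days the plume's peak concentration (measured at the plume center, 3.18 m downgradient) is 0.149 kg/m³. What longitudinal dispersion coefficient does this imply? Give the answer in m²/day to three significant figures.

At the plume center C_max = M/(n_e·A·√(4πDt)), so D = M²/(4πt·(n_e·A·C_max)²).
n_e·A·C_max = 0.38 × 170 × 0.149 = 9.625 kg/m.
D = 198²/(4π × 14.0 × 9.625²) = 2.41 m²/day.

2.41 m²/day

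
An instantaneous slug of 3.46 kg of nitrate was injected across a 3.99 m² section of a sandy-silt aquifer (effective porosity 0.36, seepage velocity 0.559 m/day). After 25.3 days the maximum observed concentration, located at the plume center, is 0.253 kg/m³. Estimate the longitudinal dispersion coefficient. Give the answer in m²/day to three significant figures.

At the plume center C_max = M/(n_e·A·√(4πDt)), so D = M²/(4πt·(n_e·A·C_max)²).
n_e·A·C_max = 0.36 × 3.99 × 0.253 = 0.3634 kg/m.
D = 3.46²/(4π × 25.3 × 0.3634²) = 0.285 m²/day.

0.285 m²/day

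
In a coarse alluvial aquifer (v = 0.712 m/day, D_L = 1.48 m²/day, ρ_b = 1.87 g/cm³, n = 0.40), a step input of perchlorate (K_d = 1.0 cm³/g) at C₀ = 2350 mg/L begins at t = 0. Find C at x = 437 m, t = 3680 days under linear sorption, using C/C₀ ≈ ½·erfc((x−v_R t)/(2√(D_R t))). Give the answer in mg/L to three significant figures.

Retardation factor R = 1 + ρ_b·K_d/n = 1 + 1.87 × 1.0/0.40 = 5.675.
Sorption retards both mechanisms: v_R = v/R = 0.1255 m/day, D_R = D/R = 0.2608 m²/day.
v_R·t = 0.1255 × 3680 = 461.84 m; 2√(D_R t) = 61.96 m; argument = (437 − 461.84)/61.96 = -0.4009.
C = C₀ × ½·erfc(-0.4009) = 2350 × 0.7146 = 1680 mg/L.

1680 mg/L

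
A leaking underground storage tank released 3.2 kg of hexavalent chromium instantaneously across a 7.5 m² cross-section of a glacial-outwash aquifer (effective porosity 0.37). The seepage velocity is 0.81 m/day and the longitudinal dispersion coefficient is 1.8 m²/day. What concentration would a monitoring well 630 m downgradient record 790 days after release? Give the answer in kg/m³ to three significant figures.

For an instantaneous plane source, C(x,t) = M/(n_e·A·√(4πDt)) · exp(−(x−vt)²/(4Dt)), with n_e·A the pore (flow) area.
Plume center vt = 0.81 × 790 = 639.9 m, so the well at 630 m is 9.9 m upgradient of the peak.
√(4πDt) = 133.7 m, giving peak height M/(n_e·A·√(4πDt)) = 3.2/(0.37 × 7.5 × 133.7) = 0.008625 kg/m³.
(x−vt)²/(4Dt) = (-9.9)²/(4 × 1.8 × 790) = 0.01723; exp(−0.01723) = 0.9829.
C = 0.008625 × 0.9829 = 0.00848 kg/m³.

0.00848 kg/m³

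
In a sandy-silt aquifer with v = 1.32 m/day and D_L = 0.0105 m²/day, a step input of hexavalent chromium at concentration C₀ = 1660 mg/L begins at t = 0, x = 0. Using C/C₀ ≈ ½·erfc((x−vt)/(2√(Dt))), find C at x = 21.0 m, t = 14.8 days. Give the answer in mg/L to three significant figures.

7.17 mg/L

For a continuous step input, C/C₀ ≈ ½·erfc((x−vt)/(2√(Dt))).
vt = 1.32 × 14.8 = 19.536 m and 2√(Dt) = 2√(0.0105 × 14.8) = 0.7884 m.
Argument (x−vt)/(2√(Dt)) = (21.0 − 19.536)/0.7884 = 1.857; ½·erfc(1.857) = 0.004317.
C = 1660 × 0.004317 = 7.17 mg/L.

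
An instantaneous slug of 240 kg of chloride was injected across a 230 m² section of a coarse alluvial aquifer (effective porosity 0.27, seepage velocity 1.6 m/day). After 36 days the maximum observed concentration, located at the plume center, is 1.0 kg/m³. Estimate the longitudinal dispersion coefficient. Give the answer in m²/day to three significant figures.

At the plume center C_max = M/(n_e·A·√(4πDt)), so D = M²/(4πt·(n_e·A·C_max)²).
n_e·A·C_max = 0.27 × 230 × 1.0 = 62.10 kg/m.
D = 240²/(4π × 36 × 62.10²) = 0.0330 m²/day.

0.0330 m²/day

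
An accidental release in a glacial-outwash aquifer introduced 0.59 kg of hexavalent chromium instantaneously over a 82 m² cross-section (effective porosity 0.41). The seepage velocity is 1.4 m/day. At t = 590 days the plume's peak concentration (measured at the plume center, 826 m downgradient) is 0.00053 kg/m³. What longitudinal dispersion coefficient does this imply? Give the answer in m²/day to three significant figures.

At the plume center C_max = M/(n_e·A·√(4πDt)), so D = M²/(4πt·(n_e·A·C_max)²).
n_e·A·C_max = 0.41 × 82 × 0.00053 = 0.01782 kg/m.
D = 0.59²/(4π × 590 × 0.01782²) = 0.148 m²/day.

0.148 m²/day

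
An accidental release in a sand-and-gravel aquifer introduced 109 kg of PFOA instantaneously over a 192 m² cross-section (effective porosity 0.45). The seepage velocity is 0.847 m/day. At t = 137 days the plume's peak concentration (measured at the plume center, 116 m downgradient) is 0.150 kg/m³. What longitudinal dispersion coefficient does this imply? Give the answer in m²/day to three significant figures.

At the plume center C_max = M/(n_e·A·√(4πDt)), so D = M²/(4πt·(n_e·A·C_max)²).
n_e·A·C_max = 0.45 × 192 × 0.150 = 12.96 kg/m.
D = 109²/(4π × 137 × 12.96²) = 0.0411 m²/day.

0.0411 m²/day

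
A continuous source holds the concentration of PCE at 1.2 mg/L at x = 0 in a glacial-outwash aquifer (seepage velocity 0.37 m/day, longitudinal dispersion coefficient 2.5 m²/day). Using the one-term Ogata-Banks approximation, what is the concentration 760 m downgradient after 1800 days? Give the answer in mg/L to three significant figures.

For a continuous step input, C/C₀ ≈ ½·erfc((x−vt)/(2√(Dt))).
vt = 0.37 × 1800 = 666 m and 2√(Dt) = 2√(2.5 × 1800) = 134.2 m.
Argument (x−vt)/(2√(Dt)) = (760 − 666)/134.2 = 0.7004; ½·erfc(0.7004) = 0.1610.
C = 1.2 × 0.1610 = 0.193 mg/L.

0.193 mg/L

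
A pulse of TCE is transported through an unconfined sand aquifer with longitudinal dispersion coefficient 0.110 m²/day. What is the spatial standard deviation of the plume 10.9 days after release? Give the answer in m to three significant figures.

Dispersive spreading gives a Gaussian with σ² = 2Dt; advection only shifts the center.
σ = √(2 × 0.110 × 10.9) = 1.55 m.

1.55 m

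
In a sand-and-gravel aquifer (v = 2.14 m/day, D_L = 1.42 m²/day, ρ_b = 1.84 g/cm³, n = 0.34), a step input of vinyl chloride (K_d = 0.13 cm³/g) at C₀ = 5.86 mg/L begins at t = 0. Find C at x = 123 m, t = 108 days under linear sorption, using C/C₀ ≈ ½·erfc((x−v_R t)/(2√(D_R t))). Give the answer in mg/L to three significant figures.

4.85 mg/L

Retardation factor R = 1 + ρ_b·K_d/n = 1 + 1.84 × 0.13/0.34 = 1.704.
Sorption retards both mechanisms: v_R = v/R = 1.256 m/day, D_R = D/R = 0.8333 m²/day.
v_R·t = 1.256 × 108 = 135.648 m; 2√(D_R t) = 18.97 m; argument = (123 − 135.648)/18.97 = -0.6667.
C = C₀ × ½·erfc(-0.6667) = 5.86 × 0.8271 = 4.85 mg/L.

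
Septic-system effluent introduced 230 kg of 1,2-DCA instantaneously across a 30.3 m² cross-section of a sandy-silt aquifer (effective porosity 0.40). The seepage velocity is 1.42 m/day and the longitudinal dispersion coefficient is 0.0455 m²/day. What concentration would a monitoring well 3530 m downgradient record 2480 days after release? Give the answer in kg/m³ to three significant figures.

0.431 kg/m³

For an instantaneous plane source, C(x,t) = M/(n_e·A·√(4πDt)) · exp(−(x−vt)²/(4Dt)), with n_e·A the pore (flow) area.
Plume center vt = 1.42 × 2480 = 3521.6 m, so the well at 3530 m is 8.4 m downgradient of the peak.
√(4πDt) = 37.66 m, giving peak height M/(n_e·A·√(4πDt)) = 230/(0.40 × 30.3 × 37.66) = 0.5039 kg/m³.
(x−vt)²/(4Dt) = (8.4)²/(4 × 0.0455 × 2480) = 0.1563; exp(−0.1563) = 0.8553.
C = 0.5039 × 0.8553 = 0.431 kg/m³.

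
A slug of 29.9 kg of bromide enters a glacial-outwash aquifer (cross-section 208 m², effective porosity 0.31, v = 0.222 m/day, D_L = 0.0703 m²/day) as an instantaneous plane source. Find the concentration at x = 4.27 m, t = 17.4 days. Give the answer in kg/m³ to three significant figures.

0.114 kg/m³

For an instantaneous plane source, C(x,t) = M/(n_e·A·√(4πDt)) · exp(−(x−vt)²/(4Dt)), with n_e·A the pore (flow) area.
Plume center vt = 0.222 × 17.4 = 3.8628 m, so the well at 4.27 m is 0.4072 m downgradient of the peak.
√(4πDt) = 3.921 m, giving peak height M/(n_e·A·√(4πDt)) = 29.9/(0.31 × 208 × 3.921) = 0.1183 kg/m³.
(x−vt)²/(4Dt) = (0.4072)²/(4 × 0.0703 × 17.4) = 0.03389; exp(−0.03389) = 0.9667.
C = 0.1183 × 0.9667 = 0.114 kg/m³.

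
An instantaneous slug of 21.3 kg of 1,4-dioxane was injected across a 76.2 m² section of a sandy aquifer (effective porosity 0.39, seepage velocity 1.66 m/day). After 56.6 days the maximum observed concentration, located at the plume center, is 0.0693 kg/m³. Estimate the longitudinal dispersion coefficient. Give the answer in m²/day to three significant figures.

0.150 m²/day

At the plume center C_max = M/(n_e·A·√(4πDt)), so D = M²/(4πt·(n_e·A·C_max)²).
n_e·A·C_max = 0.39 × 76.2 × 0.0693 = 2.059 kg/m.
D = 21.3²/(4π × 56.6 × 2.059²) = 0.150 m²/day.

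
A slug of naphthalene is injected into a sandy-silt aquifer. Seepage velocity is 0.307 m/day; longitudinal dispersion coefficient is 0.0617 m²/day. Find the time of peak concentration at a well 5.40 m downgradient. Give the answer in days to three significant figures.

For the 1D instantaneous-source solution, setting ∂C/∂t = 0 at fixed x gives v²t² + 2Dt − x² = 0, so t = (√(D² + v²x²) − D)/v².
√(D² + v²x²) = √(0.0617² + 0.307² × 5.40²) = 1.659; v² = 0.094249.
t = (1.659 − 0.0617)/0.094249 = 16.9 days (vs. the pure-advection estimate x/v = 17.6 d).

16.9 days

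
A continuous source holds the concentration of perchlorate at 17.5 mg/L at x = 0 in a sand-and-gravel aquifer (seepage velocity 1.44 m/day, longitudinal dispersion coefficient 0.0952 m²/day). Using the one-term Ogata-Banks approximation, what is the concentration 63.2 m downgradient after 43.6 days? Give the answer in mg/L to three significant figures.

For a continuous step input, C/C₀ ≈ ½·erfc((x−vt)/(2√(Dt))).
vt = 1.44 × 43.6 = 62.784 m and 2√(Dt) = 2√(0.0952 × 43.6) = 4.075 m.
Argument (x−vt)/(2√(Dt)) = (63.2 − 62.784)/4.075 = 0.1021; ½·erfc(0.1021) = 0.4426.
C = 17.5 × 0.4426 = 7.75 mg/L.

7.75 mg/L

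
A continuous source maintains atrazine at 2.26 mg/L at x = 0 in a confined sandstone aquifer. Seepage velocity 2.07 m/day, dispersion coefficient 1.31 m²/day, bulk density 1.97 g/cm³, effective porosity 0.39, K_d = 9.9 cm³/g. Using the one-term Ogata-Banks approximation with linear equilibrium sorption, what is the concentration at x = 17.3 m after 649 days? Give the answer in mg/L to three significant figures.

Retardation factor R = 1 + ρ_b·K_d/n = 1 + 1.97 × 9.9/0.39 = 51.01.
Sorption retards both mechanisms: v_R = v/R = 0.04058 m/day, D_R = D/R = 0.02568 m²/day.
v_R·t = 0.04058 × 649 = 26.33642 m; 2√(D_R t) = 8.165 m; argument = (17.3 − 26.33642)/8.165 = -1.107.
C = C₀ × ½·erfc(-1.107) = 2.26 × 0.9413 = 2.13 mg/L.

2.13 mg/L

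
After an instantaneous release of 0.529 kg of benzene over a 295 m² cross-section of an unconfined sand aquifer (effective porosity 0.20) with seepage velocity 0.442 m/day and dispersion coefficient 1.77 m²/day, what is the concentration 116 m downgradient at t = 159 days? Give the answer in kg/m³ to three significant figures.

2.35e-05 kg/m³

For an instantaneous plane source, C(x,t) = M/(n_e·A·√(4πDt)) · exp(−(x−vt)²/(4Dt)), with n_e·A the pore (flow) area.
Plume center vt = 0.442 × 159 = 70.278 m, so the well at 116 m is 45.722 m downgradient of the peak.
√(4πDt) = 59.47 m, giving peak height M/(n_e·A·√(4πDt)) = 0.529/(0.20 × 295 × 59.47) = 0.0001508 kg/m³.
(x−vt)²/(4Dt) = (45.722)²/(4 × 1.77 × 159) = 1.857; exp(−1.857) = 0.1561.
C = 0.0001508 × 0.1561 = 2.35e-05 kg/m³.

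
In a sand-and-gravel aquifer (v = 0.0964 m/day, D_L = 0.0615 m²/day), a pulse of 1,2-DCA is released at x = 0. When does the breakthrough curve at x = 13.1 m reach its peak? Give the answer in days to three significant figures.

129 days

For the 1D instantaneous-source solution, setting ∂C/∂t = 0 at fixed x gives v²t² + 2Dt − x² = 0, so t = (√(D² + v²x²) − D)/v².
√(D² + v²x²) = √(0.0615² + 0.0964² × 13.1²) = 1.264; v² = 0.00929296.
t = (1.264 − 0.0615)/0.00929296 = 129 days (vs. the pure-advection estimate x/v = 136 d).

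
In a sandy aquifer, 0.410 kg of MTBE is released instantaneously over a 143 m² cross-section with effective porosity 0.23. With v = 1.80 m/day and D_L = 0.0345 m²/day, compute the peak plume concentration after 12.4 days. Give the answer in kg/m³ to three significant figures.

The peak of an instantaneous 1D plume sits at x = vt; there the Gaussian factor is 1 and C_max = M/(n_e·A·√(4πDt)), where n_e·A is the pore area the mass is dissolved in.
√(4πDt) = √(4π × 0.0345 × 12.4) = 2.319 m, so C_max = 0.410/(0.23 × 143 × 2.319) = 0.00538 kg/m³.

0.00538 kg/m³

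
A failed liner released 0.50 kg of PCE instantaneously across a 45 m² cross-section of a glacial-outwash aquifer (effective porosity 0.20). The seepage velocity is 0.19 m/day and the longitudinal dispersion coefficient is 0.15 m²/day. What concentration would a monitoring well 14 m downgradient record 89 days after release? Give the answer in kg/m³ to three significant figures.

For an instantaneous plane source, C(x,t) = M/(n_e·A·√(4πDt)) · exp(−(x−vt)²/(4Dt)), with n_e·A the pore (flow) area.
Plume center vt = 0.19 × 89 = 16.91 m, so the well at 14 m is 2.91 m upgradient of the peak.
√(4πDt) = 12.95 m, giving peak height M/(n_e·A·√(4πDt)) = 0.50/(0.20 × 45 × 12.95) = 0.004290 kg/m³.
(x−vt)²/(4Dt) = (-2.91)²/(4 × 0.15 × 89) = 0.1586; exp(−0.1586) = 0.8533.
C = 0.004290 × 0.8533 = 0.00366 kg/m³.

0.00366 kg/m³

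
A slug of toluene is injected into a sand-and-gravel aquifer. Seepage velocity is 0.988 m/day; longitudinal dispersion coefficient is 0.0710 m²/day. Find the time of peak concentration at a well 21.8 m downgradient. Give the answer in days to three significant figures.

22.0 days

For the 1D instantaneous-source solution, setting ∂C/∂t = 0 at fixed x gives v²t² + 2Dt − x² = 0, so t = (√(D² + v²x²) − D)/v².
√(D² + v²x²) = √(0.0710² + 0.988² × 21.8²) = 21.54; v² = 0.976144.
t = (21.54 − 0.0710)/0.976144 = 22.0 days (vs. the pure-advection estimate x/v = 22.1 d).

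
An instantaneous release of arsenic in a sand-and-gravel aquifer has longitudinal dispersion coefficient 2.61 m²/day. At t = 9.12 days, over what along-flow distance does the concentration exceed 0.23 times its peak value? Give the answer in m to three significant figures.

The plume is Gaussian with σ = √(2Dt) = √(2 × 2.61 × 9.12) = 6.900 m.
C/C_peak = exp(−Δx²/(2σ²)) = 0.23 ⇒ Δx = σ·√(−2 ln 0.23) = 6.900 × 1.714 = 11.83 m.
Width = 2Δx = 23.7 m.

23.7 m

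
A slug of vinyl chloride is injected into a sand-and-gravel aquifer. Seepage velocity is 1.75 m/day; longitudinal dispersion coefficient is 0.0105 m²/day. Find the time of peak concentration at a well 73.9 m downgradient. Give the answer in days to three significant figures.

42.2 days

For the 1D instantaneous-source solution, setting ∂C/∂t = 0 at fixed x gives v²t² + 2Dt − x² = 0, so t = (√(D² + v²x²) − D)/v².
√(D² + v²x²) = √(0.0105² + 1.75² × 73.9²) = 129.3; v² = 3.0625.
t = (129.3 − 0.0105)/3.0625 = 42.2 days (vs. the pure-advection estimate x/v = 42.2 d).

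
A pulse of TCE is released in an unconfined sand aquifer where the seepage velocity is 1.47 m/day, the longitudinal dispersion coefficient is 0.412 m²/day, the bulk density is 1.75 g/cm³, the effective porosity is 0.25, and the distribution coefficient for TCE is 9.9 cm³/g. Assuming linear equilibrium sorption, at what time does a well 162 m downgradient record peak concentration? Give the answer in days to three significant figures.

7730 days

Retardation factor R = 1 + ρ_b·K_d/n = 1 + 1.75 × 9.9/0.25 = 70.30.
Sorption retards both mechanisms: v_R = v/R = 0.02091 m/day, D_R = D/R = 0.005861 m²/day.
Peak time from v_R²t² + 2D_R t − x² = 0: t = (√(D_R² + v_R²x²) − D_R)/v_R².
√(D_R² + v_R²x²) = √(0.005861² + 0.02091² × 162²) = 3.387; v_R² = 0.0004372.
t = (3.387 − 0.005861)/0.0004372 = 7730 days.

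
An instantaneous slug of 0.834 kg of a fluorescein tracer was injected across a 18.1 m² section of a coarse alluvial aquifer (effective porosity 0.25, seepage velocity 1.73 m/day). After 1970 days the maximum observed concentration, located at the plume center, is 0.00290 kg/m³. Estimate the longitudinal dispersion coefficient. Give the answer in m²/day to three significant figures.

At the plume center C_max = M/(n_e·A·√(4πDt)), so D = M²/(4πt·(n_e·A·C_max)²).
n_e·A·C_max = 0.25 × 18.1 × 0.00290 = 0.01312 kg/m.
D = 0.834²/(4π × 1970 × 0.01312²) = 0.163 m²/day.

0.163 m²/day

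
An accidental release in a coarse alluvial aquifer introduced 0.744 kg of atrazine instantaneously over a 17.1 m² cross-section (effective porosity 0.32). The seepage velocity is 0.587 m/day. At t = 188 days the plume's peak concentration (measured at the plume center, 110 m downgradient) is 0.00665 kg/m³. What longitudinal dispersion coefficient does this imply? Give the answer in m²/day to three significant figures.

0.177 m²/day

At the plume center C_max = M/(n_e·A·√(4πDt)), so D = M²/(4πt·(n_e·A·C_max)²).
n_e·A·C_max = 0.32 × 17.1 × 0.00665 = 0.03639 kg/m.
D = 0.744²/(4π × 188 × 0.03639²) = 0.177 m²/day.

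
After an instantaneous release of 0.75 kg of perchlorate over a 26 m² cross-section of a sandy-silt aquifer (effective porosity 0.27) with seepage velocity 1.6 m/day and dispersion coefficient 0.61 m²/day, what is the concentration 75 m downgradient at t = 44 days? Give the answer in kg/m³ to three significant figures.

For an instantaneous plane source, C(x,t) = M/(n_e·A·√(4πDt)) · exp(−(x−vt)²/(4Dt)), with n_e·A the pore (flow) area.
Plume center vt = 1.6 × 44 = 70.4 m, so the well at 75 m is 4.6 m downgradient of the peak.
√(4πDt) = 18.37 m, giving peak height M/(n_e·A·√(4πDt)) = 0.75/(0.27 × 26 × 18.37) = 0.005816 kg/m³.
(x−vt)²/(4Dt) = (4.6)²/(4 × 0.61 × 44) = 0.1971; exp(−0.1971) = 0.8211.
C = 0.005816 × 0.8211 = 0.00478 kg/m³.

0.00478 kg/m³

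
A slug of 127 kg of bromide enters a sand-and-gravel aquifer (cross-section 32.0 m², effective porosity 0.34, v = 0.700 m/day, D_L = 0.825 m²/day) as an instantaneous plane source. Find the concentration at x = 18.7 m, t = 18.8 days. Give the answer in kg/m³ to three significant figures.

0.510 kg/m³

For an instantaneous plane source, C(x,t) = M/(n_e·A·√(4πDt)) · exp(−(x−vt)²/(4Dt)), with n_e·A the pore (flow) area.
Plume center vt = 0.700 × 18.8 = 13.16 m, so the well at 18.7 m is 5.54 m downgradient of the peak.
√(4πDt) = 13.96 m, giving peak height M/(n_e·A·√(4πDt)) = 127/(0.34 × 32.0 × 13.96) = 0.8362 kg/m³.
(x−vt)²/(4Dt) = (5.54)²/(4 × 0.825 × 18.8) = 0.4947; exp(−0.4947) = 0.6098.
C = 0.8362 × 0.6098 = 0.510 kg/m³.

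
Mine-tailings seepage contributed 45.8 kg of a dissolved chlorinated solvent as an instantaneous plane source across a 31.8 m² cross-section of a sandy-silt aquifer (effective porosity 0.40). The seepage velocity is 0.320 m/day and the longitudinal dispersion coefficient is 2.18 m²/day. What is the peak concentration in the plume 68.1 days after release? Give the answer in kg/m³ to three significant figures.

0.0834 kg/m³

The peak of an instantaneous 1D plume sits at x = vt; there the Gaussian factor is 1 and C_max = M/(n_e·A·√(4πDt)), where n_e·A is the pore area the mass is dissolved in.
√(4πDt) = √(4π × 2.18 × 68.1) = 43.19 m, so C_max = 45.8/(0.40 × 31.8 × 43.19) = 0.0834 kg/m³.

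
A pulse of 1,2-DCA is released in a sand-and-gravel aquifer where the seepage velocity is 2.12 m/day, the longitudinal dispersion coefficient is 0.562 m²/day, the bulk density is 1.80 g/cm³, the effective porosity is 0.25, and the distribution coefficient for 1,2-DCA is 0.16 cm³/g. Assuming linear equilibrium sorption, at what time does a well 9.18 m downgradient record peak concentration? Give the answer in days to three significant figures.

9.05 days

Retardation factor R = 1 + ρ_b·K_d/n = 1 + 1.80 × 0.16/0.25 = 2.152.
Sorption retards both mechanisms: v_R = v/R = 0.9851 m/day, D_R = D/R = 0.2612 m²/day.
Peak time from v_R²t² + 2D_R t − x² = 0: t = (√(D_R² + v_R²x²) − D_R)/v_R².
√(D_R² + v_R²x²) = √(0.2612² + 0.9851² × 9.18²) = 9.047; v_R² = 0.9704.
t = (9.047 − 0.2612)/0.9704 = 9.05 days.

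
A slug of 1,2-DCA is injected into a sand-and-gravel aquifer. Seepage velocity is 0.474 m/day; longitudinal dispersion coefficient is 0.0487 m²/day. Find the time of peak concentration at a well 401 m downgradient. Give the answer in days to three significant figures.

For the 1D instantaneous-source solution, setting ∂C/∂t = 0 at fixed x gives v²t² + 2Dt − x² = 0, so t = (√(D² + v²x²) − D)/v².
√(D² + v²x²) = √(0.0487² + 0.474² × 401²) = 190.1; v² = 0.224676.
t = (190.1 − 0.0487)/0.224676 = 846 days (vs. the pure-advection estimate x/v = 846 d).

846 days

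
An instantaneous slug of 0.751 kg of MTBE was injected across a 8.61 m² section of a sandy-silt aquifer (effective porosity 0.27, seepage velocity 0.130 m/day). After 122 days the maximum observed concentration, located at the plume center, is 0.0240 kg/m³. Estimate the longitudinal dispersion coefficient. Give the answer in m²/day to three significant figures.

At the plume center C_max = M/(n_e·A·√(4πDt)), so D = M²/(4πt·(n_e·A·C_max)²).
n_e·A·C_max = 0.27 × 8.61 × 0.0240 = 0.05579 kg/m.
D = 0.751²/(4π × 122 × 0.05579²) = 0.118 m²/day.

0.118 m²/day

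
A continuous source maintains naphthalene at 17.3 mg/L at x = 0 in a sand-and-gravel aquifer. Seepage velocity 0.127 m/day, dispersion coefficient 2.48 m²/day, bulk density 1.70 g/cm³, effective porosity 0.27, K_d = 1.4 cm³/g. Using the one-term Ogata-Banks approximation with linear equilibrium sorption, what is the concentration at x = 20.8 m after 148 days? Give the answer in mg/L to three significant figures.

0.251 mg/L

Retardation factor R = 1 + ρ_b·K_d/n = 1 + 1.70 × 1.4/0.27 = 9.815.
Sorption retards both mechanisms: v_R = v/R = 0.01294 m/day, D_R = D/R = 0.2527 m²/day.
v_R·t = 0.01294 × 148 = 1.91512 m; 2√(D_R t) = 12.23 m; argument = (20.8 − 1.91512)/12.23 = 1.544.
C = C₀ × ½·erfc(1.544) = 17.3 × 0.01450 = 0.251 mg/L.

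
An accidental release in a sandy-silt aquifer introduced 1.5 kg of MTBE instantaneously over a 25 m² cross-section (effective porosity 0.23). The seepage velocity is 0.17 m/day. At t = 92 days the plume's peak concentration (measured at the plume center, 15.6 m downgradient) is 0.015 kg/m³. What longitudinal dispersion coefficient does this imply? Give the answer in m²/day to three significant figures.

At the plume center C_max = M/(n_e·A·√(4πDt)), so D = M²/(4πt·(n_e·A·C_max)²).
n_e·A·C_max = 0.23 × 25 × 0.015 = 0.08625 kg/m.
D = 1.5²/(4π × 92 × 0.08625²) = 0.262 m²/day.

0.262 m²/day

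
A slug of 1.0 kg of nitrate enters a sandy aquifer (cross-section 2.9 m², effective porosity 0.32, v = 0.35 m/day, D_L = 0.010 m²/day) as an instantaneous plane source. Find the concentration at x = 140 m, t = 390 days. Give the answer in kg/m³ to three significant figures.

For an instantaneous plane source, C(x,t) = M/(n_e·A·√(4πDt)) · exp(−(x−vt)²/(4Dt)), with n_e·A the pore (flow) area.
Plume center vt = 0.35 × 390 = 136.5 m, so the well at 140 m is 3.5 m downgradient of the peak.
√(4πDt) = 7.001 m, giving peak height M/(n_e·A·√(4πDt)) = 1.0/(0.32 × 2.9 × 7.001) = 0.1539 kg/m³.
(x−vt)²/(4Dt) = (3.5)²/(4 × 0.010 × 390) = 0.7853; exp(−0.7853) = 0.4560.
C = 0.1539 × 0.4560 = 0.0702 kg/m³.

0.0702 kg/m³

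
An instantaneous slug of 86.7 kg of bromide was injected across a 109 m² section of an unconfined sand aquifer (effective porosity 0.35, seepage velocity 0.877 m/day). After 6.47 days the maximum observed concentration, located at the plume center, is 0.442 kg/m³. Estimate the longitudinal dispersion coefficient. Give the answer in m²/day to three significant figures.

At the plume center C_max = M/(n_e·A·√(4πDt)), so D = M²/(4πt·(n_e·A·C_max)²).
n_e·A·C_max = 0.35 × 109 × 0.442 = 16.86 kg/m.
D = 86.7²/(4π × 6.47 × 16.86²) = 0.325 m²/day.

0.325 m²/day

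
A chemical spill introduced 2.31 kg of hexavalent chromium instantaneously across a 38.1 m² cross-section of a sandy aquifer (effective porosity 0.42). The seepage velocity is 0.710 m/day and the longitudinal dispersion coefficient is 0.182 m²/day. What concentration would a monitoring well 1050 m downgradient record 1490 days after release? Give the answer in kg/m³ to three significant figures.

0.00233 kg/m³

For an instantaneous plane source, C(x,t) = M/(n_e·A·√(4πDt)) · exp(−(x−vt)²/(4Dt)), with n_e·A the pore (flow) area.
Plume center vt = 0.710 × 1490 = 1057.9 m, so the well at 1050 m is 7.9 m upgradient of the peak.
√(4πDt) = 58.38 m, giving peak height M/(n_e·A·√(4πDt)) = 2.31/(0.42 × 38.1 × 58.38) = 0.002473 kg/m³.
(x−vt)²/(4Dt) = (-7.9)²/(4 × 0.182 × 1490) = 0.05754; exp(−0.05754) = 0.9441.
C = 0.002473 × 0.9441 = 0.00233 kg/m³.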